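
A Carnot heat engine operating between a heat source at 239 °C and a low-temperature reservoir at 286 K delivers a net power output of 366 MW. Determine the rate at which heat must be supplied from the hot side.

Q̇_H ≈ 829 MW

T_H = 239 °C → 239 + 273.15 = 512.15 K.
η_rev = 1 − T_C/T_H = 1 − 286.00/512.15 = 0.4416.
Q_H = W/η = 366/0.4416 = 829 MW.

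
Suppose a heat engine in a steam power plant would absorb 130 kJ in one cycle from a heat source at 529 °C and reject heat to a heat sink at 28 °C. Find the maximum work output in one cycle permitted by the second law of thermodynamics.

T_H = 529 °C → 529 + 273.15 = 802.15 K.
T_C = 28 °C → 28 + 273.15 = 301.15 K.
The second-law ceiling is the Carnot efficiency, η_max = 1 − T_C/T_H = 1 − 301.15/802.15 = 0.6246.
W_max = η_max · Q_H = 0.6246 × 130 = 81.19 kJ.

W_max ≈ 81.19 kJ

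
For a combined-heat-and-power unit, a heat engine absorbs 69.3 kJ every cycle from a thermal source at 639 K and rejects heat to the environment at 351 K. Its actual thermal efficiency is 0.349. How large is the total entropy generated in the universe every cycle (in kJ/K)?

W = η·Q_H = 0.349 × 69.3 = 24.19 kJ, so Q_C = Q_H − W = 45.11 kJ.
Reservoir entropy changes: ΔS_H = −Q_H/T_H = −69.3/639.00 = -0.1085 kJ/K and ΔS_C = +Q_C/T_C = 45.11/351.00 = 0.1285 kJ/K.
ΔS_univ = −Q_H/T_H + Q_C/T_C = 0.0201 kJ/K (> 0, since η = 0.349 < η_Carnot = 0.451).

ΔS_univ ≈ 0.0201 kJ/K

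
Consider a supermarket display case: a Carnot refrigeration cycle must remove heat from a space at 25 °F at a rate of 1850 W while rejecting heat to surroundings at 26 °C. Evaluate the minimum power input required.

T_H = 26 °C → 26 + 273.15 = 299.15 K.
T_C = 25 °F → (25 − 32) × 5/9 = -3.89 °C = 269.26 K.
For a reversible refrigerator, COP_R = T_C/(T_H − T_C) = 269.26/29.89 = 9.0087.
W = Q_C/COP_R = 1850/9.0087 = 205 W.

Ẇ_in ≈ 205 W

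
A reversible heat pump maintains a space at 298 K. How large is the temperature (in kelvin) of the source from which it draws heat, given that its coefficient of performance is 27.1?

COP_HP = T_H/(T_H − T_C) ⇒ T_C = T_H·(COP_HP − 1)/COP_HP = 298.00 × (27.1 − 1)/27.1 = 287 K.

T_C ≈ 287 K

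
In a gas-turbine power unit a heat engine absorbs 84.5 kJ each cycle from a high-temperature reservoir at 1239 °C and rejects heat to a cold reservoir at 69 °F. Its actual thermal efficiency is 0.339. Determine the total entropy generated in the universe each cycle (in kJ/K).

ΔS_univ ≈ 0.1343 kJ/K

T_H = 1239 °C → 1239 + 273.15 = 1512.15 K.
T_C = 69 °F → (69 − 32) × 5/9 = 20.56 °C = 293.71 K.
W = η·Q_H = 0.339 × 84.5 = 28.65 kJ, so Q_C = Q_H − W = 55.85 kJ.
Reservoir entropy changes: ΔS_H = −Q_H/T_H = −84.5/1512.15 = -0.05588 kJ/K and ΔS_C = +Q_C/T_C = 55.85/293.71 = 0.1902 kJ/K.
ΔS_univ = −Q_H/T_H + Q_C/T_C = 0.1343 kJ/K (> 0, since η = 0.339 < η_Carnot = 0.806).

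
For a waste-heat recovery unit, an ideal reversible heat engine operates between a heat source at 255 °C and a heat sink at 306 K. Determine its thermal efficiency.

η ≈ 0.4206

T_H = 255 °C → 255 + 273.15 = 528.15 K.
Carnot efficiency: η = 1 − T_C/T_H = 1 − 306.00/528.15 = 0.4206.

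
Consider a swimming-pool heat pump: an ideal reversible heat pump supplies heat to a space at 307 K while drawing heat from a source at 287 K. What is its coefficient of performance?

For a reversible heat pump, COP_HP = T_H/(T_H − T_C) = 307.00/(307.00 − 287.00) = 15.3.

COP_HP ≈ 15.3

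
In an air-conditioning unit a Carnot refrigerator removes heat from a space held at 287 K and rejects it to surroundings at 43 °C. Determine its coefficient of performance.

COP_R ≈ 9.85

T_H = 43 °C → 43 + 273.15 = 316.15 K.
COP_R = T_C/(T_H − T_C) = 287.00/(316.15 − 287.00) = 9.85.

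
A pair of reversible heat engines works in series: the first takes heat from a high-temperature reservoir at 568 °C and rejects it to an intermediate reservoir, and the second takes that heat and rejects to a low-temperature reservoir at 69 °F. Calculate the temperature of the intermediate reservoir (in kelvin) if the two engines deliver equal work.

T_H = 568 °C → 568 + 273.15 = 841.15 K.
T_C = 69 °F → (69 − 32) × 5/9 = 20.56 °C = 293.71 K.
For reversible stages Q_m = Q_H·(T_m/T_H). Setting W₁ = Q_H(1 − T_m/T_H) equal to W₂ = Q_m(1 − T_C/T_m) = Q_H·(T_m − T_C)/T_H gives T_H − T_m = T_m − T_C, so T_m = (T_H + T_C)/2 = (841.15 + 293.71)/2 = 567 K.

T_m ≈ 567 K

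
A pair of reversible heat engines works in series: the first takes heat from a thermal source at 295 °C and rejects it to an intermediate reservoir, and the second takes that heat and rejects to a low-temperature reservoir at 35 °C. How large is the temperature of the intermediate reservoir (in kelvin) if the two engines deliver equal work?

T_H = 295 °C → 295 + 273.15 = 568.15 K.
T_C = 35 °C → 35 + 273.15 = 308.15 K.
For reversible stages Q_m = Q_H·(T_m/T_H). Setting W₁ = Q_H(1 − T_m/T_H) equal to W₂ = Q_m(1 − T_C/T_m) = Q_H·(T_m − T_C)/T_H gives T_H − T_m = T_m − T_C, so T_m = (T_H + T_C)/2 = (568.15 + 308.15)/2 = 438 K.

T_m ≈ 438 K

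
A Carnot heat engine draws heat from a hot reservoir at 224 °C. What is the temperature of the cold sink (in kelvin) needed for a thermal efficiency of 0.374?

T_C ≈ 311.2 K

T_H = 224 °C → 224 + 273.15 = 497.15 K.
From η = 1 − T_C/T_H, T_C = T_H·(1 − η) = 497.15 × (1 − 0.374) = 311.2 K.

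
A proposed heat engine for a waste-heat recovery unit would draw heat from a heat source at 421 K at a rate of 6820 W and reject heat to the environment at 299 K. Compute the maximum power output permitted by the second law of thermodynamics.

Ẇ_max ≈ 1980 W

The second-law ceiling is the Carnot efficiency, η_max = 1 − T_C/T_H = 1 − 299.00/421.00 = 0.2898.
W_max = η_max · Q_H = 0.2898 × 6820 = 1980 W.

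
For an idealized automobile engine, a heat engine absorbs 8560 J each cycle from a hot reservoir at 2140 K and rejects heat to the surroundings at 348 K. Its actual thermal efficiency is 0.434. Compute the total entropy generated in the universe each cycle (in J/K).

ΔS_univ ≈ 9.92 J/K

W = η·Q_H = 0.434 × 8560 = 3715 J, so Q_C = Q_H − W = 4845 J.
The hot reservoir loses entropy Q_H/T_H = 8560/2140.00 = 4.000 J/K; the cold reservoir gains Q_C/T_C = 4845/348.00 = 13.92 J/K.
ΔS_univ = −Q_H/T_H + Q_C/T_C = 9.92 J/K (> 0, since η = 0.434 < η_Carnot = 0.837).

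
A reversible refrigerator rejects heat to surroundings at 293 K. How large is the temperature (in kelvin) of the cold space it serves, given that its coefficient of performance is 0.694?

COP_R = T_C/(T_H − T_C) ⇒ T_C = T_H·COP_R/(1 + COP_R) = 293.00 × 0.694/(1 + 0.694) = 120.0 K.

T_C ≈ 120.0 K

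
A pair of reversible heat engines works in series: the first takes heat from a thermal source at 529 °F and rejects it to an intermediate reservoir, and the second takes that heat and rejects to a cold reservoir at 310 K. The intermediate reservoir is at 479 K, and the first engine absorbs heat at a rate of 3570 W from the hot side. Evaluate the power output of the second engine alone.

Ẇ₂ ≈ 1100 W

T_H = 529 °F → (529 − 32) × 5/9 = 276.11 °C = 549.26 K.
Heat entering the second stage: Q_m = Q_H·(T_m/T_H) = 3570 × 479.00/549.26 = 3110 W.
Second-stage efficiency η₂ = 1 − T_C/T_m = 1 − 310.00/479.00 = 0.3528, so W₂ = η₂·Q_m = 1100 W.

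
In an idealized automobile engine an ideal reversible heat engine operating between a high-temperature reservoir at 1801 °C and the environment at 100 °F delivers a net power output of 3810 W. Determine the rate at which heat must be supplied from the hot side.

Q̇_H ≈ 4480 W

T_H = 1801 °C → 1801 + 273.15 = 2074.15 K.
T_C = 100 °F → (100 − 32) × 5/9 = 37.78 °C = 310.93 K.
Carnot efficiency: η = 1 − T_C/T_H = 1 − 310.93/2074.15 = 0.8501.
Q_H = W/η = 3810/0.8501 = 4480 W.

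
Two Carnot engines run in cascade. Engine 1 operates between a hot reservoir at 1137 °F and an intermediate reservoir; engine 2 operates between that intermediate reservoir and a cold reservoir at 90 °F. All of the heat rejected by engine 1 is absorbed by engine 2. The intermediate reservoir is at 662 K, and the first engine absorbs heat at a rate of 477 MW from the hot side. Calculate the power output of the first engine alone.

T_H = 1137 °F → (1137 − 32) × 5/9 = 613.89 °C = 887.04 K.
T_C = 90 °F → (90 − 32) × 5/9 = 32.22 °C = 305.37 K.
First-stage efficiency η₁ = 1 − T_m/T_H = 1 − 662.00/887.04 = 0.2537.
W₁ = η₁·Q_H = 0.2537 × 477 = 121 MW.

Ẇ₁ ≈ 121 MW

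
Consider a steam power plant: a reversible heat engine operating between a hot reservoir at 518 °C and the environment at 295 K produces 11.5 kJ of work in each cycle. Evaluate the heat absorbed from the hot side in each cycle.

Q_H ≈ 18.34 kJ

T_H = 518 °C → 518 + 273.15 = 791.15 K.
For a reversible engine, η = 1 − T_C/T_H = 1 − 295.00/791.15 = 0.6271.
Q_H = W/η = 11.5/0.6271 = 18.34 kJ.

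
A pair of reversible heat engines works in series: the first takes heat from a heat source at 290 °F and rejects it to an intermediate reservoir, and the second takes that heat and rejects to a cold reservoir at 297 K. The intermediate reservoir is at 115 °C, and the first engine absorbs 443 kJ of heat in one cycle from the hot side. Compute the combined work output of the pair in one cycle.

W_total ≈ 127.1 kJ

T_H = 290 °F → (290 − 32) × 5/9 = 143.33 °C = 416.48 K.
Two reversible stages in series are equivalent to a single Carnot engine between T_H and T_C, so η_total = 1 − T_C/T_H = 1 − 297.00/416.48 = 0.2869.
W_total = η_total · Q_H = 0.2869 × 443 = 127.1 kJ.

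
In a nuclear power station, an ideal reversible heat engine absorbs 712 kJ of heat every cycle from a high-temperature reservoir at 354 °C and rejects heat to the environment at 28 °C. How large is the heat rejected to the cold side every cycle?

Q_C ≈ 341.9 kJ

T_H = 354 °C → 354 + 273.15 = 627.15 K.
T_C = 28 °C → 28 + 273.15 = 301.15 K.
The Carnot efficiency is η = 1 − T_C/T_H = 1 − 301.15/627.15 = 0.5198.
For a reversible cycle Q_C/Q_H = T_C/T_H, so Q_C = 712 × 301.15/627.15 = 341.9 kJ.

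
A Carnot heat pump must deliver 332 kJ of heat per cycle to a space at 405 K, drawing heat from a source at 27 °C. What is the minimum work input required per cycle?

T_C = 27 °C → 27 + 273.15 = 300.15 K.
The Carnot heat-pump COP is COP_HP = T_H/(T_H − T_C) = 405.00/104.85 = 3.8627.
W = Q_H/COP_HP = 332/3.8627 = 86.0 kJ.

W_in ≈ 86.0 kJ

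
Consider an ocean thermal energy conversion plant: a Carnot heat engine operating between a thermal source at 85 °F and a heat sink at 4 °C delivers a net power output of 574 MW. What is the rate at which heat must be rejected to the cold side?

T_H = 85 °F → (85 − 32) × 5/9 = 29.44 °C = 302.59 K.
T_C = 4 °C → 4 + 273.15 = 277.15 K.
Since the cycle is reversible, η = 1 − T_C/T_H = 1 − 277.15/302.59 = 0.0841.
Since Q_C/Q_H = T_C/T_H and Q_H = W/η, Q_C = W·T_C/(T_H − T_C) = 574 × 277.15/25.44 = 6252 MW.

Q̇_C ≈ 6252 MW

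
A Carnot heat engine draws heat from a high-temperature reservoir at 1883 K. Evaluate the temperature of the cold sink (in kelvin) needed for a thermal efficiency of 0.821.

From η = 1 − T_C/T_H, T_C = T_H·(1 − η) = 1883.00 × (1 − 0.821) = 337 K.

T_C ≈ 337 K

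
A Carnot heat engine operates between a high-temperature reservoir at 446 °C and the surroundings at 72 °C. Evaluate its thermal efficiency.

η ≈ 0.5201

T_H = 446 °C → 446 + 273.15 = 719.15 K.
T_C = 72 °C → 72 + 273.15 = 345.15 K.
η_rev = 1 − T_C/T_H = 1 − 345.15/719.15 = 0.5201.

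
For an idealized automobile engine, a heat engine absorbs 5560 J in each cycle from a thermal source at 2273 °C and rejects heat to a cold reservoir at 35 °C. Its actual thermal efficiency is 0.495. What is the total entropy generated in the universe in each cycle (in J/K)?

T_H = 2273 °C → 2273 + 273.15 = 2546.15 K.
T_C = 35 °C → 35 + 273.15 = 308.15 K.
W = η·Q_H = 0.495 × 5560 = 2752 J, so Q_C = Q_H − W = 2808 J.
The hot reservoir loses entropy Q_H/T_H = 5560/2546.15 = 2.184 J/K; the cold reservoir gains Q_C/T_C = 2808/308.15 = 9.112 J/K.
ΔS_univ = −Q_H/T_H + Q_C/T_C = 6.928 J/K (> 0, since η = 0.495 < η_Carnot = 0.879).

ΔS_univ ≈ 6.928 J/K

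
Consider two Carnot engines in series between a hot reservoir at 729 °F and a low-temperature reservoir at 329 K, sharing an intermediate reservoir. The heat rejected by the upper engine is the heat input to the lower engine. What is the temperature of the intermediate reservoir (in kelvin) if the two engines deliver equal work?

T_m ≈ 495 K

T_H = 729 °F → (729 − 32) × 5/9 = 387.22 °C = 660.37 K.
For reversible stages Q_m = Q_H·(T_m/T_H). Setting W₁ = Q_H(1 − T_m/T_H) equal to W₂ = Q_m(1 − T_C/T_m) = Q_H·(T_m − T_C)/T_H gives T_H − T_m = T_m − T_C, so T_m = (T_H + T_C)/2 = (660.37 + 329.00)/2 = 495 K.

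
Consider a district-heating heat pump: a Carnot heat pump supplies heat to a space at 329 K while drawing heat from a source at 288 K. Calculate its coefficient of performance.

COP_HP = T_H/(T_H − T_C) = 329.00/(329.00 − 288.00) = 8.02.

COP_HP ≈ 8.02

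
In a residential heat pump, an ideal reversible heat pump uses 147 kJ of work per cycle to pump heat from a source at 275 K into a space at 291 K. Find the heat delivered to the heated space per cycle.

Q_H ≈ 2670 kJ

The Carnot heat-pump COP is COP_HP = T_H/(T_H − T_C) = 291.00/16.00 = 18.1875.
Q_H = COP_HP · W = 18.1875 × 147 = 2670 kJ.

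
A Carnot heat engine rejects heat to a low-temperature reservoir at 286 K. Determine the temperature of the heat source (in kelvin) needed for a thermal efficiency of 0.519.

From η = 1 − T_C/T_H, solving for T_H gives T_H = T_C/(1 − η) = 286.00/(1 − 0.519) = 594.6 K.

T_H ≈ 594.6 K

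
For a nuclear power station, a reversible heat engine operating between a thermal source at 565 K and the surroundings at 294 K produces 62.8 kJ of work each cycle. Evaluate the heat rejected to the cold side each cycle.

Q_C ≈ 68.13 kJ

Carnot efficiency: η = 1 − T_C/T_H = 1 − 294.00/565.00 = 0.4796.
Since Q_C/Q_H = T_C/T_H and Q_H = W/η, Q_C = W·T_C/(T_H − T_C) = 62.8 × 294.00/271.00 = 68.13 kJ.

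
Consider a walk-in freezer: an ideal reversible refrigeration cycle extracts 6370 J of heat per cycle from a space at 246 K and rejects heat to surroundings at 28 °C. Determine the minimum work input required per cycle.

W_in ≈ 1428 J

T_H = 28 °C → 28 + 273.15 = 301.15 K.
For a reversible refrigerator, COP_R = T_C/(T_H − T_C) = 246.00/55.15 = 4.4606.
W = Q_C/COP_R = 6370/4.4606 = 1428 J.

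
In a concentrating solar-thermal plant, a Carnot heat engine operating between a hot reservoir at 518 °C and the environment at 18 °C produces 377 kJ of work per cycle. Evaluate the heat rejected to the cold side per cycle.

Q_C ≈ 220 kJ

T_H = 518 °C → 518 + 273.15 = 791.15 K.
T_C = 18 °C → 18 + 273.15 = 291.15 K.
η_rev = 1 − T_C/T_H = 1 − 291.15/791.15 = 0.6320.
Since Q_C/Q_H = T_C/T_H and Q_H = W/η, Q_C = W·T_C/(T_H − T_C) = 377 × 291.15/500.00 = 220 kJ.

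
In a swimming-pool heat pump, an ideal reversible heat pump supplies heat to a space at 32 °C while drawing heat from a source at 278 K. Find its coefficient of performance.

T_H = 32 °C → 32 + 273.15 = 305.15 K.
For a reversible heat pump, COP_HP = T_H/(T_H − T_C) = 305.15/(305.15 − 278.00) = 11.2.

COP_HP ≈ 11.2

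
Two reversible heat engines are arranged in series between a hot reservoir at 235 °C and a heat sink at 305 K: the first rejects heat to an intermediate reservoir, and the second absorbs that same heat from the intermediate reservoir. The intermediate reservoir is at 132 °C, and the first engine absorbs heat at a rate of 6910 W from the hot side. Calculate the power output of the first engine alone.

Ẇ₁ ≈ 1400 W

T_H = 235 °C → 235 + 273.15 = 508.15 K.
T_m = 132 °C → 132 + 273.15 = 405.15 K.
First-stage efficiency η₁ = 1 − T_m/T_H = 1 − 405.15/508.15 = 0.2027.
W₁ = η₁·Q_H = 0.2027 × 6910 = 1400 W.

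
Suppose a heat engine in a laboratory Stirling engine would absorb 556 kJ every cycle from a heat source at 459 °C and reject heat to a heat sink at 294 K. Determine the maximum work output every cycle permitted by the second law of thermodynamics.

W_max ≈ 332.7 kJ

T_H = 459 °C → 459 + 273.15 = 732.15 K.
The second-law ceiling is the Carnot efficiency, η_max = 1 − T_C/T_H = 1 − 294.00/732.15 = 0.5984.
W_max = η_max · Q_H = 0.5984 × 556 = 332.7 kJ.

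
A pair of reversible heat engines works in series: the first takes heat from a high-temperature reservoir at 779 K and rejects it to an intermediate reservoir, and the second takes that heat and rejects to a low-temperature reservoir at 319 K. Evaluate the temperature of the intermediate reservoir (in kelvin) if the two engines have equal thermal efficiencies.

T_m ≈ 498 K

Equal efficiencies require 1 − T_m/T_H = 1 − T_C/T_m, i.e. T_m/T_H = T_C/T_m, so T_m = √(T_H·T_C) = √(779.00 × 319.00) = 498 K.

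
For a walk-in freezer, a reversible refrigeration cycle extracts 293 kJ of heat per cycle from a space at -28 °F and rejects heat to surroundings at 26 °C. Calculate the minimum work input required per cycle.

T_H = 26 °C → 26 + 273.15 = 299.15 K.
T_C = -28 °F → (-28 − 32) × 5/9 = -33.33 °C = 239.82 K.
Carnot COP: COP_R = T_C/(T_H − T_C) = 239.82/59.33 = 4.0419.
W = Q_C/COP_R = 293/4.0419 = 72.49 kJ.

W_in ≈ 72.49 kJ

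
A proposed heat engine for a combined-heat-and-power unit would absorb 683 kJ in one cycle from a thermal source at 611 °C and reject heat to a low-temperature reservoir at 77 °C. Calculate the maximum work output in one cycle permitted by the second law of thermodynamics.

W_max ≈ 413 kJ

T_H = 611 °C → 611 + 273.15 = 884.15 K.
T_C = 77 °C → 77 + 273.15 = 350.15 K.
By the Carnot theorem, η_max = 1 − T_C/T_H = 1 − 350.15/884.15 = 0.6040.
W_max = η_max · Q_H = 0.6040 × 683 = 413 kJ.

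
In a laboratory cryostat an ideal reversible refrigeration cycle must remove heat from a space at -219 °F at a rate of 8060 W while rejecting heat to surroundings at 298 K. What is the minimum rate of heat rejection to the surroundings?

Q̇_H ≈ 17960 W

T_C = -219 °F → (-219 − 32) × 5/9 = -139.44 °C = 133.71 K.
For a reversible cycle Q_H/Q_C = T_H/T_C, so Q_H = Q_C·T_H/T_C = 8060 × 298.00/133.71 = 17960 W.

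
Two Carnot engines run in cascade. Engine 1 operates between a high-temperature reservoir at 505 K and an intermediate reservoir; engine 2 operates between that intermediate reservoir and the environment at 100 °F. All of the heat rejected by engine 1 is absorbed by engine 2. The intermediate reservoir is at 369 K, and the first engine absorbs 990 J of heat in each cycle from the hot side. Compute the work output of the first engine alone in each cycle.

W₁ ≈ 266.6 J

T_C = 100 °F → (100 − 32) × 5/9 = 37.78 °C = 310.93 K.
First-stage efficiency η₁ = 1 − T_m/T_H = 1 − 369.00/505.00 = 0.2693.
W₁ = η₁·Q_H = 0.2693 × 990 = 266.6 J.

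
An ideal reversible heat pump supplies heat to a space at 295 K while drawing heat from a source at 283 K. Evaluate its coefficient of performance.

The Carnot heat-pump COP is COP_HP = T_H/(T_H − T_C) = 295.00/(295.00 − 283.00) = 24.58.

COP_HP ≈ 24.58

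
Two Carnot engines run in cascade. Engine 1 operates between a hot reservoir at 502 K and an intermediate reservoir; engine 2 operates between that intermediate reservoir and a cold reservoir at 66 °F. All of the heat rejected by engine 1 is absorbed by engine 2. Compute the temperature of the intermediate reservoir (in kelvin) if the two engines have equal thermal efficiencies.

T_m ≈ 382.9 K

T_C = 66 °F → (66 − 32) × 5/9 = 18.89 °C = 292.04 K.
Equal efficiencies require 1 − T_m/T_H = 1 − T_C/T_m, i.e. T_m/T_H = T_C/T_m, so T_m = √(T_H·T_C) = √(502.00 × 292.04) = 382.9 K.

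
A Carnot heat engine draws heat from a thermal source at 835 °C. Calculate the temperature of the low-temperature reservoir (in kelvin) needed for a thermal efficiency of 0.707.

T_C ≈ 324.7 K

T_H = 835 °C → 835 + 273.15 = 1108.15 K.
From η = 1 − T_C/T_H, T_C = T_H·(1 − η) = 1108.15 × (1 − 0.707) = 324.7 K.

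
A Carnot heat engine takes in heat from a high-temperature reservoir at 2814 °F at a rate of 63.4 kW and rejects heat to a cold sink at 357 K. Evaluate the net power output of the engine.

Ẇ ≈ 50.95 kW

T_H = 2814 °F → (2814 − 32) × 5/9 = 1545.56 °C = 1818.71 K.
The Carnot efficiency is η = 1 − T_C/T_H = 1 − 357.00/1818.71 = 0.8037.
W = η·Q_H = 0.8037 × 63.4 = 50.95 kW.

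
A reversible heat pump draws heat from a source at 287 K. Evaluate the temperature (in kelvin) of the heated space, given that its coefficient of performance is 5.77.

COP_HP = T_H/(T_H − T_C) ⇒ T_H = T_C·COP_HP/(COP_HP − 1) = 287.00 × 5.77/(5.77 − 1) = 347 K.

T_H ≈ 347 K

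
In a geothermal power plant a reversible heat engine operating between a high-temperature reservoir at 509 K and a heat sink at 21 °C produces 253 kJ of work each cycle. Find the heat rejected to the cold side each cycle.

T_C = 21 °C → 21 + 273.15 = 294.15 K.
Since the cycle is reversible, η = 1 − T_C/T_H = 1 − 294.15/509.00 = 0.4221.
Since Q_C/Q_H = T_C/T_H and Q_H = W/η, Q_C = W·T_C/(T_H − T_C) = 253 × 294.15/214.85 = 346 kJ.

Q_C ≈ 346 kJ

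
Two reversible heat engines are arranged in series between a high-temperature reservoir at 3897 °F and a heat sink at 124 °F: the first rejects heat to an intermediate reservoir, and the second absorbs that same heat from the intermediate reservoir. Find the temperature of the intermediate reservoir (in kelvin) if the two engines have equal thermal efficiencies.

T_H = 3897 °F → (3897 − 32) × 5/9 = 2147.22 °C = 2420.37 K.
T_C = 124 °F → (124 − 32) × 5/9 = 51.11 °C = 324.26 K.
Equal efficiencies require 1 − T_m/T_H = 1 − T_C/T_m, i.e. T_m/T_H = T_C/T_m, so T_m = √(T_H·T_C) = √(2420.37 × 324.26) = 885.9 K.

T_m ≈ 885.9 K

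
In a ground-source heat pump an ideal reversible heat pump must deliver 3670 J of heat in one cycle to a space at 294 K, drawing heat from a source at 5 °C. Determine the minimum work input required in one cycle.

T_C = 5 °C → 5 + 273.15 = 278.15 K.
The Carnot heat-pump COP is COP_HP = T_H/(T_H − T_C) = 294.00/15.85 = 18.5489.
W = Q_H/COP_HP = 3670/18.5489 = 198 J.

W_in ≈ 198 J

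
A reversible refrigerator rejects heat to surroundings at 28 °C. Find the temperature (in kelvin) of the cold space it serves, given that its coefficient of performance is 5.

T_C ≈ 251 K

T_H = 28 °C → 28 + 273.15 = 301.15 K.
COP_R = T_C/(T_H − T_C) ⇒ T_C = T_H·COP_R/(1 + COP_R) = 301.15 × 5/(1 + 5) = 251 K.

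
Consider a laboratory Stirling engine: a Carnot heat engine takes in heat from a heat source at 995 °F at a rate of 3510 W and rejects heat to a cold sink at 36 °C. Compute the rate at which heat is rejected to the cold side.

Q̇_C ≈ 1340 W

T_H = 995 °F → (995 − 32) × 5/9 = 535.00 °C = 808.15 K.
T_C = 36 °C → 36 + 273.15 = 309.15 K.
The Carnot efficiency is η = 1 − T_C/T_H = 1 − 309.15/808.15 = 0.6175.
For a reversible cycle Q_C/Q_H = T_C/T_H, so Q_C = 3510 × 309.15/808.15 = 1340 W.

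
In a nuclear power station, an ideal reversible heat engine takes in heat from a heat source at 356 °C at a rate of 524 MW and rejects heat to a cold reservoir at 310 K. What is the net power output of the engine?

T_H = 356 °C → 356 + 273.15 = 629.15 K.
η_rev = 1 − T_C/T_H = 1 − 310.00/629.15 = 0.5073.
W = η·Q_H = 0.5073 × 524 = 265.8 MW.

Ẇ ≈ 265.8 MW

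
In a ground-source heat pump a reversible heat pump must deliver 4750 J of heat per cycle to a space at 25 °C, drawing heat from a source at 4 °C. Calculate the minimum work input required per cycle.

W_in ≈ 335 J

T_H = 25 °C → 25 + 273.15 = 298.15 K.
T_C = 4 °C → 4 + 273.15 = 277.15 K.
For a reversible heat pump, COP_HP = T_H/(T_H − T_C) = 298.15/21.00 = 14.1976.
W = Q_H/COP_HP = 4750/14.1976 = 335 J.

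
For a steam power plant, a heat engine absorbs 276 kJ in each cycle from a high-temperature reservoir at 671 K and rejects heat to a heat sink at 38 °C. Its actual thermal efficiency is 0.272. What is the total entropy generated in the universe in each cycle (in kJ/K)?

T_C = 38 °C → 38 + 273.15 = 311.15 K.
W = η·Q_H = 0.272 × 276 = 75.07 kJ, so Q_C = Q_H − W = 200.9 kJ.
Reservoir entropy changes: ΔS_H = −Q_H/T_H = −276/671.00 = -0.4113 kJ/K and ΔS_C = +Q_C/T_C = 200.9/311.15 = 0.6458 kJ/K.
ΔS_univ = −Q_H/T_H + Q_C/T_C = 0.234 kJ/K (> 0, since η = 0.272 < η_Carnot = 0.536).

ΔS_univ ≈ 0.234 kJ/K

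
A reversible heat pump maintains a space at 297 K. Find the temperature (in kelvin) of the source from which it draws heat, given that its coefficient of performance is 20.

COP_HP = T_H/(T_H − T_C) ⇒ T_C = T_H·(COP_HP − 1)/COP_HP = 297.00 × (20 − 1)/20 = 282 K.

T_C ≈ 282 K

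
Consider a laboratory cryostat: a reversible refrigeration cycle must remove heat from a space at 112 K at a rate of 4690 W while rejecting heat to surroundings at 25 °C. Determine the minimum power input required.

Ẇ_in ≈ 7800 W

T_H = 25 °C → 25 + 273.15 = 298.15 K.
For a reversible refrigerator, COP_R = T_C/(T_H − T_C) = 112.00/186.15 = 0.6017.
W = Q_C/COP_R = 4690/0.6017 = 7800 W.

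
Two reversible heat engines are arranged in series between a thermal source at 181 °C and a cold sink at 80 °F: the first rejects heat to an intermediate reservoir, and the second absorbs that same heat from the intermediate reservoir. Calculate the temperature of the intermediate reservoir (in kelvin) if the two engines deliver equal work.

T_m ≈ 377 K

T_H = 181 °C → 181 + 273.15 = 454.15 K.
T_C = 80 °F → (80 − 32) × 5/9 = 26.67 °C = 299.82 K.
For reversible stages Q_m = Q_H·(T_m/T_H). Setting W₁ = Q_H(1 − T_m/T_H) equal to W₂ = Q_m(1 − T_C/T_m) = Q_H·(T_m − T_C)/T_H gives T_H − T_m = T_m − T_C, so T_m = (T_H + T_C)/2 = (454.15 + 299.82)/2 = 377 K.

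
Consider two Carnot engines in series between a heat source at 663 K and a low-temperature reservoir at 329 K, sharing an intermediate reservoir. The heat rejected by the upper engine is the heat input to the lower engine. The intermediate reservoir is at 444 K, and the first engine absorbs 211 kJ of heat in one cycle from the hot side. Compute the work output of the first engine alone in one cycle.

W₁ ≈ 69.70 kJ

First-stage efficiency η₁ = 1 − T_m/T_H = 1 − 444.00/663.00 = 0.3303.
W₁ = η₁·Q_H = 0.3303 × 211 = 69.70 kJ.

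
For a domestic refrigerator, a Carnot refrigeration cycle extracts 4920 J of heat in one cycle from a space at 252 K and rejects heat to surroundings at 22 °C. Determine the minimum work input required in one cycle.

T_H = 22 °C → 22 + 273.15 = 295.15 K.
COP_R = T_C/(T_H − T_C) = 252.00/43.15 = 5.8401.
W = Q_C/COP_R = 4920/5.8401 = 842.5 J.

W_in ≈ 842.5 J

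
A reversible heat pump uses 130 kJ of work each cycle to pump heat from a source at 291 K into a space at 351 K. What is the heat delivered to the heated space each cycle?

Reversible heating COP: COP_HP = T_H/(T_H − T_C) = 351.00/60.00 = 5.8500.
Q_H = COP_HP · W = 5.8500 × 130 = 760 kJ.

Q_H ≈ 760 kJ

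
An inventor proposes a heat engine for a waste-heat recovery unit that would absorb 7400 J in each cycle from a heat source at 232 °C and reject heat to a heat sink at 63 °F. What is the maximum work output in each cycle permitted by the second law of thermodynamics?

W_max ≈ 3146 J

T_H = 232 °C → 232 + 273.15 = 505.15 K.
T_C = 63 °F → (63 − 32) × 5/9 = 17.22 °C = 290.37 K.
By the Carnot theorem, η_max = 1 − T_C/T_H = 1 − 290.37/505.15 = 0.4252.
W_max = η_max · Q_H = 0.4252 × 7400 = 3146 J.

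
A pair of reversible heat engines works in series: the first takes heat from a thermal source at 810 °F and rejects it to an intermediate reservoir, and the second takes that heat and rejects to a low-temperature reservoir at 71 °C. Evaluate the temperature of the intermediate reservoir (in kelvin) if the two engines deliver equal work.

T_H = 810 °F → (810 − 32) × 5/9 = 432.22 °C = 705.37 K.
T_C = 71 °C → 71 + 273.15 = 344.15 K.
For reversible stages Q_m = Q_H·(T_m/T_H). Setting W₁ = Q_H(1 − T_m/T_H) equal to W₂ = Q_m(1 − T_C/T_m) = Q_H·(T_m − T_C)/T_H gives T_H − T_m = T_m − T_C, so T_m = (T_H + T_C)/2 = (705.37 + 344.15)/2 = 524.8 K.

T_m ≈ 524.8 K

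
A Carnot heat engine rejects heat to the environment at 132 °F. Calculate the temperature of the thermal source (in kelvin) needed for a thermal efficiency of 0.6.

T_C = 132 °F → (132 − 32) × 5/9 = 55.56 °C = 328.71 K.
From η = 1 − T_C/T_H, solving for T_H gives T_H = T_C/(1 − η) = 328.71/(1 − 0.6) = 822 K.

T_H ≈ 822 K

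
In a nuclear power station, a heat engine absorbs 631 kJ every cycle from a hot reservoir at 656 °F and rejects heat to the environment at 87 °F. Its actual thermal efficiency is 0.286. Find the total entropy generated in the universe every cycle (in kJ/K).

ΔS_univ ≈ 0.4654 kJ/K

T_H = 656 °F → (656 − 32) × 5/9 = 346.67 °C = 619.82 K.
T_C = 87 °F → (87 − 32) × 5/9 = 30.56 °C = 303.71 K.
W = η·Q_H = 0.286 × 631 = 180.5 kJ, so Q_C = Q_H − W = 450.5 kJ.
The hot reservoir loses entropy Q_H/T_H = 631/619.82 = 1.018 kJ/K; the cold reservoir gains Q_C/T_C = 450.5/303.71 = 1.483 kJ/K.
ΔS_univ = −Q_H/T_H + Q_C/T_C = 0.4654 kJ/K (> 0, since η = 0.286 < η_Carnot = 0.510).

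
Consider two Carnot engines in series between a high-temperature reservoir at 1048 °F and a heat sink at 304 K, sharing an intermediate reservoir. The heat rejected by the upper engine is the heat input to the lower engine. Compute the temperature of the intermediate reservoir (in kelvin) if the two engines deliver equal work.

T_m ≈ 570.8 K

T_H = 1048 °F → (1048 − 32) × 5/9 = 564.44 °C = 837.59 K.
For reversible stages Q_m = Q_H·(T_m/T_H). Setting W₁ = Q_H(1 − T_m/T_H) equal to W₂ = Q_m(1 − T_C/T_m) = Q_H·(T_m − T_C)/T_H gives T_H − T_m = T_m − T_C, so T_m = (T_H + T_C)/2 = (837.59 + 304.00)/2 = 570.8 K.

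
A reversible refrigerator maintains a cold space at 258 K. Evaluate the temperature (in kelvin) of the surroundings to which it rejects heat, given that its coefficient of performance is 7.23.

T_H ≈ 294 K

COP_R = T_C/(T_H − T_C) ⇒ T_H = T_C·(1 + 1/COP_R) = 258.00 × (1 + 1/7.23) = 294 K.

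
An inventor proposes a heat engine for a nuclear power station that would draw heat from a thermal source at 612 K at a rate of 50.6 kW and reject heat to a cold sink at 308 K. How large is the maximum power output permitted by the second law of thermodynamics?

No engine can exceed the Carnot limit: η_max = 1 − T_C/T_H = 1 − 308.00/612.00 = 0.4967.
W_max = η_max · Q_H = 0.4967 × 50.6 = 25.13 kW.

Ẇ_max ≈ 25.13 kW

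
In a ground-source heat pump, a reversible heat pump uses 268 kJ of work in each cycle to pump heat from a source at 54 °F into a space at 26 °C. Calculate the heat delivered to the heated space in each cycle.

Q_H ≈ 5819 kJ

T_H = 26 °C → 26 + 273.15 = 299.15 K.
T_C = 54 °F → (54 − 32) × 5/9 = 12.22 °C = 285.37 K.
For a reversible heat pump, COP_HP = T_H/(T_H − T_C) = 299.15/13.78 = 21.7125.
Q_H = COP_HP · W = 21.7125 × 268 = 5819 kJ.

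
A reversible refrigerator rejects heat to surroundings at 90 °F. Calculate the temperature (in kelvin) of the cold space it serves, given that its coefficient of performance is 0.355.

T_H = 90 °F → (90 − 32) × 5/9 = 32.22 °C = 305.37 K.
COP_R = T_C/(T_H − T_C) ⇒ T_C = T_H·COP_R/(1 + COP_R) = 305.37 × 0.355/(1 + 0.355) = 80.01 K.

T_C ≈ 80.01 K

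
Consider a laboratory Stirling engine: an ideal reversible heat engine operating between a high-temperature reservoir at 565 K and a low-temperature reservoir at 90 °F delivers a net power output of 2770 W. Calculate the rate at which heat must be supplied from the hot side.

Q̇_H ≈ 6028 W

T_C = 90 °F → (90 − 32) × 5/9 = 32.22 °C = 305.37 K.
For a reversible engine, η = 1 − T_C/T_H = 1 − 305.37/565.00 = 0.4595.
Q_H = W/η = 2770/0.4595 = 6028 W.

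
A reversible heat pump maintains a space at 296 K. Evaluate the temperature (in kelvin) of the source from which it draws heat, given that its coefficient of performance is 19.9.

T_C ≈ 281.1 K

COP_HP = T_H/(T_H − T_C) ⇒ T_C = T_H·(COP_HP − 1)/COP_HP = 296.00 × (19.9 − 1)/19.9 = 281.1 K.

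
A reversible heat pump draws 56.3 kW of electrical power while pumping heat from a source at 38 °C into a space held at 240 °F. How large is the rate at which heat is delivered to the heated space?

T_H = 240 °F → (240 − 32) × 5/9 = 115.56 °C = 388.71 K.
T_C = 38 °C → 38 + 273.15 = 311.15 K.
Reversible heating COP: COP_HP = T_H/(T_H − T_C) = 388.71/77.56 = 5.0120.
Q_H = COP_HP · W = 5.0120 × 56.3 = 282 kW.

Q̇_H ≈ 282 kW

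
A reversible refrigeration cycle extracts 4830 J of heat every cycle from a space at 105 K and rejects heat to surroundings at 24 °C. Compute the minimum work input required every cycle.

T_H = 24 °C → 24 + 273.15 = 297.15 K.
The reversible coefficient of performance is COP_R = T_C/(T_H − T_C) = 105.00/192.15 = 0.5464.
W = Q_C/COP_R = 4830/0.5464 = 8840 J.

W_in ≈ 8840 J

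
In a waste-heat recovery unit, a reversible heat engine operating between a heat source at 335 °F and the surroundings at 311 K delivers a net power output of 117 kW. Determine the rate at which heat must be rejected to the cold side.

Q̇_C ≈ 279 kW

T_H = 335 °F → (335 − 32) × 5/9 = 168.33 °C = 441.48 K.
For a reversible engine, η = 1 − T_C/T_H = 1 − 311.00/441.48 = 0.2956.
Since Q_C/Q_H = T_C/T_H and Q_H = W/η, Q_C = W·T_C/(T_H − T_C) = 117 × 311.00/130.48 = 279 kW.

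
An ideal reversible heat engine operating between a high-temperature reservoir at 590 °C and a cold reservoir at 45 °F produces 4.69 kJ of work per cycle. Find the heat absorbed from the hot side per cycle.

T_H = 590 °C → 590 + 273.15 = 863.15 K.
T_C = 45 °F → (45 − 32) × 5/9 = 7.22 °C = 280.37 K.
Carnot efficiency: η = 1 − T_C/T_H = 1 − 280.37/863.15 = 0.6752.
Q_H = W/η = 4.69/0.6752 = 6.95 kJ.

Q_H ≈ 6.95 kJ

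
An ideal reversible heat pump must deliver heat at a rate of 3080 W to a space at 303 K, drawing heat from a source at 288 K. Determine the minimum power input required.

Reversible heating COP: COP_HP = T_H/(T_H − T_C) = 303.00/15.00 = 20.2000.
W = Q_H/COP_HP = 3080/20.2000 = 152.5 W.

Ẇ_in ≈ 152.5 W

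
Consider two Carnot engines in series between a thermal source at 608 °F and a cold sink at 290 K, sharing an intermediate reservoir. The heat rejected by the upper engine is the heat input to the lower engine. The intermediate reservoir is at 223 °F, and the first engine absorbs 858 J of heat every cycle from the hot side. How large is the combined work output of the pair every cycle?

T_H = 608 °F → (608 − 32) × 5/9 = 320.00 °C = 593.15 K.
Two reversible stages in series are equivalent to a single Carnot engine between T_H and T_C, so η_total = 1 − T_C/T_H = 1 − 290.00/593.15 = 0.5111.
W_total = η_total · Q_H = 0.5111 × 858 = 439 J.

W_total ≈ 439 J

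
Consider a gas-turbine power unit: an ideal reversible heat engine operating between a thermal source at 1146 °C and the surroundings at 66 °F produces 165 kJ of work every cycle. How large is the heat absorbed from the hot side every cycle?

Q_H ≈ 208 kJ

T_H = 1146 °C → 1146 + 273.15 = 1419.15 K.
T_C = 66 °F → (66 − 32) × 5/9 = 18.89 °C = 292.04 K.
For a reversible engine, η = 1 − T_C/T_H = 1 − 292.04/1419.15 = 0.7942.
Q_H = W/η = 165/0.7942 = 208 kJ.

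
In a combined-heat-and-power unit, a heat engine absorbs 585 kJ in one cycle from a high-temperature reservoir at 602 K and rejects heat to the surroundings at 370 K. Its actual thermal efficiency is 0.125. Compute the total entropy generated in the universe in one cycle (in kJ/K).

ΔS_univ ≈ 0.412 kJ/K

W = η·Q_H = 0.125 × 585 = 73.12 kJ, so Q_C = Q_H − W = 511.9 kJ.
Entropy balance on the reservoirs: −Q_H/T_H = -0.9718 kJ/K, +Q_C/T_C = 1.383 kJ/K.
ΔS_univ = −Q_H/T_H + Q_C/T_C = 0.412 kJ/K (> 0, since η = 0.125 < η_Carnot = 0.385).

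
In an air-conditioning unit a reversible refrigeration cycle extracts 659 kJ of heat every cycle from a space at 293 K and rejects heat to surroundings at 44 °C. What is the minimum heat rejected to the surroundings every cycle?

Q_H ≈ 713.3 kJ

T_H = 44 °C → 44 + 273.15 = 317.15 K.
For a reversible cycle Q_H/Q_C = T_H/T_C, so Q_H = Q_C·T_H/T_C = 659 × 317.15/293.00 = 713.3 kJ.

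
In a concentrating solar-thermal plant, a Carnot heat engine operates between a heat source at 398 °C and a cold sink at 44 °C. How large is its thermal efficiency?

η ≈ 0.527

T_H = 398 °C → 398 + 273.15 = 671.15 K.
T_C = 44 °C → 44 + 273.15 = 317.15 K.
Since the cycle is reversible, η = 1 − T_C/T_H = 1 − 317.15/671.15 = 0.527.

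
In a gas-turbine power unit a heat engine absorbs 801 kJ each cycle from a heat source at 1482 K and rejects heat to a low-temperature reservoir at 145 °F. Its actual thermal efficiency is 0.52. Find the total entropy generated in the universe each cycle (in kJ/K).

ΔS_univ ≈ 0.604 kJ/K

T_C = 145 °F → (145 − 32) × 5/9 = 62.78 °C = 335.93 K.
W = η·Q_H = 0.52 × 801 = 416.5 kJ, so Q_C = Q_H − W = 384.5 kJ.
Entropy balance on the reservoirs: −Q_H/T_H = -0.5405 kJ/K, +Q_C/T_C = 1.145 kJ/K.
ΔS_univ = −Q_H/T_H + Q_C/T_C = 0.604 kJ/K (> 0, since η = 0.52 < η_Carnot = 0.773).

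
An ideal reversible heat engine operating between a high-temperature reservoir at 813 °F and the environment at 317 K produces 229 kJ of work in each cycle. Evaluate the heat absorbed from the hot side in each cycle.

T_H = 813 °F → (813 − 32) × 5/9 = 433.89 °C = 707.04 K.
Since the cycle is reversible, η = 1 − T_C/T_H = 1 − 317.00/707.04 = 0.5517.
Q_H = W/η = 229/0.5517 = 415 kJ.

Q_H ≈ 415 kJ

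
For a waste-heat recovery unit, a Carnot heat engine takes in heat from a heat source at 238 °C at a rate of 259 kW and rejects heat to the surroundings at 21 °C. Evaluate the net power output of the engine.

Ẇ ≈ 110.0 kW

T_H = 238 °C → 238 + 273.15 = 511.15 K.
T_C = 21 °C → 21 + 273.15 = 294.15 K.
η_rev = 1 − T_C/T_H = 1 − 294.15/511.15 = 0.4245.
W = η·Q_H = 0.4245 × 259 = 110.0 kW.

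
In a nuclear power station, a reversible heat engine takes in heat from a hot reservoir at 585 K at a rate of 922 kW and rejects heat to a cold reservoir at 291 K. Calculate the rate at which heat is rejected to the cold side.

The Carnot efficiency is η = 1 − T_C/T_H = 1 − 291.00/585.00 = 0.5026.
For a reversible cycle Q_C/Q_H = T_C/T_H, so Q_C = 922 × 291.00/585.00 = 459 kW.

Q̇_C ≈ 459 kW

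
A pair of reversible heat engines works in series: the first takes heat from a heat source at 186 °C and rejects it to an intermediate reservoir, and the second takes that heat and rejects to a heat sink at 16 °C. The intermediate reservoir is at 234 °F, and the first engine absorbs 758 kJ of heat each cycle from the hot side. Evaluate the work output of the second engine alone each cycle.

T_H = 186 °C → 186 + 273.15 = 459.15 K.
T_C = 16 °C → 16 + 273.15 = 289.15 K.
T_m = 234 °F → (234 − 32) × 5/9 = 112.22 °C = 385.37 K.
Heat entering the second stage: Q_m = Q_H·(T_m/T_H) = 758 × 385.37/459.15 = 636.2 kJ.
Second-stage efficiency η₂ = 1 − T_C/T_m = 1 − 289.15/385.37 = 0.2497, so W₂ = η₂·Q_m = 158.9 kJ.

W₂ ≈ 158.9 kJ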